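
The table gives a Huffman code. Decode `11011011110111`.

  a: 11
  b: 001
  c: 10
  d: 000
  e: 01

aecaaea

Read left to right; each codeword is recognised as soon as it completes (prefix code):
  11→a | 01→e | 10→c | 11→a | 11→a | 01→e | 11→a
Decoded message: aecaaea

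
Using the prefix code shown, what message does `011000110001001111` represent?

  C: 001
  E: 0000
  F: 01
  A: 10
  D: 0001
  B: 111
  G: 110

FACACCB

Read left to right; each codeword is recognised as soon as it completes (prefix code):
  01→F | 10→A | 001→C | 10→A | 001→C | 001→C | 111→B
Decoded message: FACACCB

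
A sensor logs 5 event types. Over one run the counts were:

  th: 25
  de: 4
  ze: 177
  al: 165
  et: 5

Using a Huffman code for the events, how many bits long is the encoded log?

Greedily combine the two least-frequent nodes:
combine de(4), et(5) → 9
combine 9, th(25) → 34
combine 34, al(165) → 199
combine ze(177), 199 → 376
Each symbol's bit-cost is frequency × depth; summing gives 618 bits (equivalently 9 + 34 + 199 + 376).

618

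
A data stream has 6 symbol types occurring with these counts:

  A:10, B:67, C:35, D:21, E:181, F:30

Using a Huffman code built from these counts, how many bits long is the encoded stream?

Greedily combine the two least-frequent nodes:
merge A(10) and D(21): 31
merge F(30) and 31: 61
merge C(35) and 61: 96
merge B(67) and 96: 163
merge 163 and E(181): 344
Each symbol's bit-cost is frequency × depth; summing gives 695 bits (equivalently 31 + 61 + 96 + 163 + 344).

695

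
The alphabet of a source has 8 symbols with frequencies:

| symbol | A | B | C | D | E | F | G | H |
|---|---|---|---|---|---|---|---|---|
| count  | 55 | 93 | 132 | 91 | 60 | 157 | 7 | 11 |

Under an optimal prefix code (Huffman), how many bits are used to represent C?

2

Huffman merges, smallest pair first:
combine G(7), H(11) → 18
combine 18, A(55) → 73
combine E(60), 73 → 133
combine D(91), B(93) → 184
combine C(132), 133 → 265
combine F(157), 184 → 341
combine 265, 341 → 606
The subtree containing C is merged 2 times, so code length = 2.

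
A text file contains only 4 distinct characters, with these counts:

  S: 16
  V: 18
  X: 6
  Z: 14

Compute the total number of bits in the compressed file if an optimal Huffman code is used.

Build the Huffman tree bottom-up:
X(6) + Z(14) → 20
S(16) + V(18) → 34
20 + 34 → 54
Each symbol's bit-cost is frequency × depth; summing gives 108 bits (equivalently 20 + 34 + 54).

108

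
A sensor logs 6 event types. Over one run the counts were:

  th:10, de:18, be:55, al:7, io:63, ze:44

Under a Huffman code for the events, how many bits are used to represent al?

4

Build the tree from the bottom:
al(7) + th(10) → 17
17 + de(18) → 35
35 + ze(44) → 79
be(55) + io(63) → 118
79 + 118 → 197
al sits 4 levels below the root, so its codeword is 4 bits.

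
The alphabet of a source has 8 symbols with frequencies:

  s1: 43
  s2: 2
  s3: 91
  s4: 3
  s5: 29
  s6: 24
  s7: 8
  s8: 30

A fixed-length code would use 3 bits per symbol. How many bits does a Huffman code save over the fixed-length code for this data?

127

Fixed-length: 3 bits × 230 symbols = 690 bits.
Huffman merges:
merge s2(2) and s4(3): 5
merge 5 and s7(8): 13
merge 13 and s6(24): 37
merge s5(29) and s8(30): 59
merge 37 and s1(43): 80
merge 59 and 80: 139
merge s3(91) and 139: 230
Huffman total = 5 + 13 + 37 + 59 + 80 + 139 + 230 = 563 bits.
Saving = 690 − 563 = 127 bits.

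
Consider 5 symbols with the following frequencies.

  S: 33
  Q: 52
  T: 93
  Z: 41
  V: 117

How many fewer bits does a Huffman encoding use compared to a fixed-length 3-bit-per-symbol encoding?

262

Fixed-length: 3 bits × 336 symbols = 1008 bits.
Huffman merges:
merge S(33) and Z(41): 74
merge Q(52) and 74: 126
merge T(93) and V(117): 210
merge 126 and 210: 336
Huffman total = 74 + 126 + 210 + 336 = 746 bits.
Saving = 1008 − 746 = 262 bits.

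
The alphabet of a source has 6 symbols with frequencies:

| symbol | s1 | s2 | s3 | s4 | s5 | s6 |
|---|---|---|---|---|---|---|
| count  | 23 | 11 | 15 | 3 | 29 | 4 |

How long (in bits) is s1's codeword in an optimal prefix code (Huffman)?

Build the tree from the bottom:
s4(3) + s6(4) → 7
7 + s2(11) → 18
s3(15) + 18 → 33
s1(23) + s5(29) → 52
33 + 52 → 85
s1 sits 2 levels below the root, so its codeword is 2 bits.

2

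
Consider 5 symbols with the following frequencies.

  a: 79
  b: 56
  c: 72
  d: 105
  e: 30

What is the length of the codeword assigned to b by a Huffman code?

Huffman merges, smallest pair first:
merge e(30) and b(56): 86
merge c(72) and a(79): 151
merge 86 and d(105): 191
merge 151 and 191: 342
b's leaf is at depth 3, giving a 3-bit codeword.

3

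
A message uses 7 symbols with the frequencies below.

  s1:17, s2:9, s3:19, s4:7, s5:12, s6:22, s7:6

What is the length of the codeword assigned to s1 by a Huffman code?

Huffman merges, smallest pair first:
s7(6) + s4(7) → 13
s2(9) + s5(12) → 21
13 + s1(17) → 30
s3(19) + 21 → 40
s6(22) + 30 → 52
40 + 52 → 92
The subtree containing s1 is merged 3 times, so code length = 3.

3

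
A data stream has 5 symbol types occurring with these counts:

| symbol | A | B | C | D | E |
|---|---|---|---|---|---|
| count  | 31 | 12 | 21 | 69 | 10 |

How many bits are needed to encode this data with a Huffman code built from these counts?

282

Merge the two smallest weights repeatedly:
E(10) + B(12) → 22
C(21) + 22 → 43
A(31) + 43 → 74
D(69) + 74 → 143
Total encoded bits = sum of merged weights = 22 + 43 + 74 + 143 = 282.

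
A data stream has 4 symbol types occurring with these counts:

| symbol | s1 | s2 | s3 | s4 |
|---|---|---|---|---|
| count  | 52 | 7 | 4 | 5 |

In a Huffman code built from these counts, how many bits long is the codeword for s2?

2

Huffman merges, smallest pair first:
merge s3(4) and s4(5): 9
merge s2(7) and 9: 16
merge 16 and s1(52): 68
s2 sits 2 levels below the root, so its codeword is 2 bits.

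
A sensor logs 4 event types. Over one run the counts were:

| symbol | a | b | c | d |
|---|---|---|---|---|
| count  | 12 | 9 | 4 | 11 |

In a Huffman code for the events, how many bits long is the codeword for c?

Repeatedly merge the two smallest:
c(4) + b(9) → 13
d(11) + a(12) → 23
13 + 23 → 36
c's leaf is at depth 2, giving a 2-bit codeword.

2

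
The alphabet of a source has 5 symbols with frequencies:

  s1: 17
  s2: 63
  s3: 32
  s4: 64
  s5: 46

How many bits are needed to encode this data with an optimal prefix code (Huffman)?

Build the Huffman tree bottom-up:
merge s1(17) and s3(32): 49
merge s5(46) and 49: 95
merge s2(63) and s4(64): 127
merge 95 and 127: 222
Each symbol's bit-cost is frequency × depth; summing gives 493 bits (equivalently 49 + 95 + 127 + 222).

493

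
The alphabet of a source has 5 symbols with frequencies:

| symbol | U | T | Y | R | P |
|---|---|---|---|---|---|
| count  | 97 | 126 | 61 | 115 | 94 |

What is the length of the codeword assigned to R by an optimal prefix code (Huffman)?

Huffman merges, smallest pair first:
Y(61) + P(94) → 155
U(97) + R(115) → 212
T(126) + 155 → 281
212 + 281 → 493
R sits 2 levels below the root, so its codeword is 2 bits.

2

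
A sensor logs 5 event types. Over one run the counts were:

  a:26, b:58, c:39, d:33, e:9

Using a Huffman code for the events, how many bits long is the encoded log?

Merge the two smallest weights repeatedly:
combine e(9), a(26) → 35
combine d(33), 35 → 68
combine c(39), b(58) → 97
combine 68, 97 → 165
Each symbol's bit-cost is frequency × depth; summing gives 365 bits (equivalently 35 + 68 + 97 + 165).

365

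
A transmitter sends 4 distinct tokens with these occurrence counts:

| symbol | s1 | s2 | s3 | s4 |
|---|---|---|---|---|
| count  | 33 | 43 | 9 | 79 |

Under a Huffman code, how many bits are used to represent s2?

Huffman merges, smallest pair first:
s3(9) + s1(33) → 42
42 + s2(43) → 85
s4(79) + 85 → 164
The subtree containing s2 is merged 2 times, so code length = 2.

2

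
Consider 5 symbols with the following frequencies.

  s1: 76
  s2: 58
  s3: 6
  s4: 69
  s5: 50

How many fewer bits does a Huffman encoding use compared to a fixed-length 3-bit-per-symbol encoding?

Fixed-length: 3 bits × 259 symbols = 777 bits.
Huffman merges:
merge s3(6) and s5(50): 56
merge 56 and s2(58): 114
merge s4(69) and s1(76): 145
merge 114 and 145: 259
Huffman total = 56 + 114 + 145 + 259 = 574 bits.
Saving = 777 − 574 = 203 bits.

203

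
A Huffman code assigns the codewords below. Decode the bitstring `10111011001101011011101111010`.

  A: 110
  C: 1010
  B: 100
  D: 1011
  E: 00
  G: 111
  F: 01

Read left to right; each codeword is recognised as soon as it completes (prefix code):
  1011→D | 1011→D | 00→E | 110→A | 1011→D | 01→F | 110→A | 111→G | 1010→C
Decoded message: DDEADFAGC

DDEADFAGC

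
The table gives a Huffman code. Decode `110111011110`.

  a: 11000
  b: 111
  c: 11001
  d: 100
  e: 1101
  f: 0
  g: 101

Read left to right; each codeword is recognised as soon as it completes (prefix code):
  1101→e | 1101→e | 111→b | 0→f
Decoded message: eebf

eebf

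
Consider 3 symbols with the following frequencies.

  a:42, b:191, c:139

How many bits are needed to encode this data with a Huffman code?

Merge the two smallest weights repeatedly:
a(42) + c(139) → 181
181 + b(191) → 372
Each symbol's bit-cost is frequency × depth; summing gives 553 bits (equivalently 181 + 372).

553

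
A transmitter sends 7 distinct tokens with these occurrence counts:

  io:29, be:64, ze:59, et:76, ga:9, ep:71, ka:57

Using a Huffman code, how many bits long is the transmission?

Greedily combine the two least-frequent nodes:
ga(9) + io(29) → 38
38 + ka(57) → 95
ze(59) + be(64) → 123
ep(71) + et(76) → 147
95 + 123 → 218
147 + 218 → 365
Each symbol's bit-cost is frequency × depth; summing gives 986 bits (equivalently 38 + 95 + 123 + 147 + 218 + 365).

986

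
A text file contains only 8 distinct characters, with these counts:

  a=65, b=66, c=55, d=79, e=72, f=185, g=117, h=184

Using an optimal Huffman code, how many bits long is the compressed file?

Merge the two smallest weights repeatedly:
combine c(55), a(65) → 120
combine b(66), e(72) → 138
combine d(79), g(117) → 196
combine 120, 138 → 258
combine h(184), f(185) → 369
combine 196, 258 → 454
combine 369, 454 → 823
The encoded length is the sum of every internal node's weight: 120 + 138 + 196 + 258 + 369 + 454 + 823 = 2358 bits.

2358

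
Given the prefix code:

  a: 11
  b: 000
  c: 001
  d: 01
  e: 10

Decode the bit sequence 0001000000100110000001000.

bebccebcb

Read left to right; each codeword is recognised as soon as it completes (prefix code):
  000→b | 10→e | 000→b | 001→c | 001→c | 10→e | 000→b | 001→c | 000→b
Decoded message: bebccebcb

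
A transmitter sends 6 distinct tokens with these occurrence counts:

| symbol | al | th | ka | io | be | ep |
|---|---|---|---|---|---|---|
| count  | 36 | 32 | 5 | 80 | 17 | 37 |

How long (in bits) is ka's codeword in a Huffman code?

4

Repeatedly merge the two smallest:
combine ka(5), be(17) → 22
combine 22, th(32) → 54
combine al(36), ep(37) → 73
combine 54, 73 → 127
combine io(80), 127 → 207
ka sits 4 levels below the root, so its codeword is 4 bits.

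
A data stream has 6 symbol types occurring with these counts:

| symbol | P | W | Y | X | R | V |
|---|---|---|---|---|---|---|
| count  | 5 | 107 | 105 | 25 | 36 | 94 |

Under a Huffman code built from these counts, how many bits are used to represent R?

Huffman merges, smallest pair first:
P(5) + X(25) → 30
30 + R(36) → 66
66 + V(94) → 160
Y(105) + W(107) → 212
160 + 212 → 372
The subtree containing R is merged 3 times, so code length = 3.

3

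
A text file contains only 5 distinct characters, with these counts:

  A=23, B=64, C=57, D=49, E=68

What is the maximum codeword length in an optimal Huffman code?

Merge the two lowest-weight nodes at each step:
combine A(23), D(49) → 72
combine C(57), B(64) → 121
combine E(68), 72 → 140
combine 121, 140 → 261
Maximum depth reached is 3.

3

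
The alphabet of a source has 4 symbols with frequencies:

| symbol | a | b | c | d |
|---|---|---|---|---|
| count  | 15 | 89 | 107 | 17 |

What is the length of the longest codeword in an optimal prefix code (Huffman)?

3

Merge the two lowest-weight nodes at each step:
combine a(15), d(17) → 32
combine 32, b(89) → 121
combine c(107), 121 → 228
Maximum depth reached is 3.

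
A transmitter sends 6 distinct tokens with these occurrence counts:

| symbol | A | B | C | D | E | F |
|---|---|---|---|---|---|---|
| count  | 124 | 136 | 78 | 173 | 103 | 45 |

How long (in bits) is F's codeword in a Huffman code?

4

Build the tree from the bottom:
merge F(45) and C(78): 123
merge E(103) and 123: 226
merge A(124) and B(136): 260
merge D(173) and 226: 399
merge 260 and 399: 659
F's leaf is at depth 4, giving a 4-bit codeword.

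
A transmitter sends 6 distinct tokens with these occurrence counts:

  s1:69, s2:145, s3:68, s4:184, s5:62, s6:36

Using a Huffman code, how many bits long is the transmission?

Merge the two smallest weights repeatedly:
merge s6(36) and s5(62): 98
merge s3(68) and s1(69): 137
merge 98 and 137: 235
merge s2(145) and s4(184): 329
merge 235 and 329: 564
Total encoded bits = sum of merged weights = 98 + 137 + 235 + 329 + 564 = 1363.

1363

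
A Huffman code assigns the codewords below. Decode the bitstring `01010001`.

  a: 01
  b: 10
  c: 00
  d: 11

Read left to right; each codeword is recognised as soon as it completes (prefix code):
  01→a | 01→a | 00→c | 01→a
Decoded message: aaca

aaca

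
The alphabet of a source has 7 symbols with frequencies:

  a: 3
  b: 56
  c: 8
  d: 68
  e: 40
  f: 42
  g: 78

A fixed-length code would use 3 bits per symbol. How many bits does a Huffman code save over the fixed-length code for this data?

Fixed-length: 3 bits × 295 symbols = 885 bits.
Huffman merges:
merge a(3) and c(8): 11
merge 11 and e(40): 51
merge f(42) and 51: 93
merge b(56) and d(68): 124
merge g(78) and 93: 171
merge 124 and 171: 295
Huffman total = 11 + 51 + 93 + 124 + 171 + 295 = 745 bits.
Saving = 885 − 745 = 140 bits.

140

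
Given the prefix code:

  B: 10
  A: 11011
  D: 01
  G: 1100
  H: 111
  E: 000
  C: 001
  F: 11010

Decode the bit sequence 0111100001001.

DHEDC

Read left to right; each codeword is recognised as soon as it completes (prefix code):
  01→D | 111→H | 000→E | 01→D | 001→C
Decoded message: DHEDC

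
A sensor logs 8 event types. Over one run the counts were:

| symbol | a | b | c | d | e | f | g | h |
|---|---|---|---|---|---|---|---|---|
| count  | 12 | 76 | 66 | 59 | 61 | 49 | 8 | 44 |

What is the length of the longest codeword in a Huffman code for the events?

Merge the two lowest-weight nodes at each step:
g(8) + a(12) → 20
20 + h(44) → 64
f(49) + d(59) → 108
e(61) + 64 → 125
c(66) + b(76) → 142
108 + 125 → 233
142 + 233 → 375
Maximum depth reached is 5.

5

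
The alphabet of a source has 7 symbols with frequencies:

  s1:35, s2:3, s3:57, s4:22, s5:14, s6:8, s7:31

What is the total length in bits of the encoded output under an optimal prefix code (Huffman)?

423

Build the Huffman tree bottom-up:
merge s2(3) and s6(8): 11
merge 11 and s5(14): 25
merge s4(22) and 25: 47
merge s7(31) and s1(35): 66
merge 47 and s3(57): 104
merge 66 and 104: 170
Each symbol's bit-cost is frequency × depth; summing gives 423 bits (equivalently 11 + 25 + 47 + 66 + 104 + 170).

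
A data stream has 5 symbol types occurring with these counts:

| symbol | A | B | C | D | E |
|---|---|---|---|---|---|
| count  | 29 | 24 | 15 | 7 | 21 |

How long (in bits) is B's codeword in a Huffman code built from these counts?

Repeatedly merge the two smallest:
combine D(7), C(15) → 22
combine E(21), 22 → 43
combine B(24), A(29) → 53
combine 43, 53 → 96
The subtree containing B is merged 2 times, so code length = 2.

2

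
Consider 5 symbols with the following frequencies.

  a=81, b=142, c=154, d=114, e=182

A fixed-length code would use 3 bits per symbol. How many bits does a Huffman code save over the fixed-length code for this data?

478

Fixed-length: 3 bits × 673 symbols = 2019 bits.
Huffman merges:
merge a(81) and d(114): 195
merge b(142) and c(154): 296
merge e(182) and 195: 377
merge 296 and 377: 673
Huffman total = 195 + 296 + 377 + 673 = 1541 bits.
Saving = 2019 − 1541 = 478 bits.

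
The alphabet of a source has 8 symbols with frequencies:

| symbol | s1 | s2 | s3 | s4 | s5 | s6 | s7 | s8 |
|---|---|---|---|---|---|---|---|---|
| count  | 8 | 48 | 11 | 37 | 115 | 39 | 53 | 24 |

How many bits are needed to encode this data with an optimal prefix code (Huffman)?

899

Merge the two smallest weights repeatedly:
combine s1(8), s3(11) → 19
combine 19, s8(24) → 43
combine s4(37), s6(39) → 76
combine 43, s2(48) → 91
combine s7(53), 76 → 129
combine 91, s5(115) → 206
combine 129, 206 → 335
The encoded length is the sum of every internal node's weight: 19 + 43 + 76 + 91 + 129 + 206 + 335 = 899 bits.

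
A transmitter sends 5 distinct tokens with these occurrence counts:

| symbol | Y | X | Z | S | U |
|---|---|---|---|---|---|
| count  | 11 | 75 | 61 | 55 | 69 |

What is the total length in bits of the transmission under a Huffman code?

Merge the two smallest weights repeatedly:
combine Y(11), S(55) → 66
combine Z(61), 66 → 127
combine U(69), X(75) → 144
combine 127, 144 → 271
The encoded length is the sum of every internal node's weight: 66 + 127 + 144 + 271 = 608 bits.

608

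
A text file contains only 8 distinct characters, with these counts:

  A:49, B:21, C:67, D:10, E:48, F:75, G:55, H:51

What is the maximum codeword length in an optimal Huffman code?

Merge the two lowest-weight nodes at each step:
combine D(10), B(21) → 31
combine 31, E(48) → 79
combine A(49), H(51) → 100
combine G(55), C(67) → 122
combine F(75), 79 → 154
combine 100, 122 → 222
combine 154, 222 → 376
The first pair merged (D, B) ends up deepest, at depth 4.

4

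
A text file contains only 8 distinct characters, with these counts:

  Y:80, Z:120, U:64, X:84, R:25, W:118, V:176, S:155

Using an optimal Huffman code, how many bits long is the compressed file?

2379

Merge the two smallest weights repeatedly:
R(25) + U(64) → 89
Y(80) + X(84) → 164
89 + W(118) → 207
Z(120) + S(155) → 275
164 + V(176) → 340
207 + 275 → 482
340 + 482 → 822
Total encoded bits = sum of merged weights = 89 + 164 + 207 + 275 + 340 + 482 + 822 = 2379.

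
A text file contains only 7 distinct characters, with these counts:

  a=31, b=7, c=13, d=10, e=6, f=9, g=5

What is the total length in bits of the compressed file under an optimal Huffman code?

208

Greedily combine the two least-frequent nodes:
g(5) + e(6) → 11
b(7) + f(9) → 16
d(10) + 11 → 21
c(13) + 16 → 29
21 + 29 → 50
a(31) + 50 → 81
Each symbol's bit-cost is frequency × depth; summing gives 208 bits (equivalently 11 + 16 + 21 + 29 + 50 + 81).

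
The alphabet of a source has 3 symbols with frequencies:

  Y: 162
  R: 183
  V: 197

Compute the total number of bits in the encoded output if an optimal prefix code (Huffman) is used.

887

Merge the two smallest weights repeatedly:
combine Y(162), R(183) → 345
combine V(197), 345 → 542
Total encoded bits = sum of merged weights = 345 + 542 = 887.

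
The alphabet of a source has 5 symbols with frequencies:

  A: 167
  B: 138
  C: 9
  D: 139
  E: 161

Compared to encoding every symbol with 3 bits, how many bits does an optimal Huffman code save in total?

467

Fixed-length: 3 bits × 614 symbols = 1842 bits.
Huffman merges:
combine C(9), B(138) → 147
combine D(139), 147 → 286
combine E(161), A(167) → 328
combine 286, 328 → 614
Huffman total = 147 + 286 + 328 + 614 = 1375 bits.
Saving = 1842 − 1375 = 467 bits.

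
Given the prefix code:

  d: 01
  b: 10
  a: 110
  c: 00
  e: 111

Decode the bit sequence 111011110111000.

ededac

Read left to right; each codeword is recognised as soon as it completes (prefix code):
  111→e | 01→d | 111→e | 01→d | 110→a | 00→c
Decoded message: ededac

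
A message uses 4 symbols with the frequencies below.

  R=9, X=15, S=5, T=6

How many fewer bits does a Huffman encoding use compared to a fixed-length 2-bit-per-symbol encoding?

4

Fixed-length: 2 bits × 35 symbols = 70 bits.
Huffman merges:
merge S(5) and T(6): 11
merge R(9) and 11: 20
merge X(15) and 20: 35
Huffman total = 11 + 20 + 35 = 66 bits.
Saving = 70 − 66 = 4 bits.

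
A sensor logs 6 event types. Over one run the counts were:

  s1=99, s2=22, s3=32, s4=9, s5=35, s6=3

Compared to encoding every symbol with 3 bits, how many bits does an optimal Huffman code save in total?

Fixed-length: 3 bits × 200 symbols = 600 bits.
Huffman merges:
merge s6(3) and s4(9): 12
merge 12 and s2(22): 34
merge s3(32) and 34: 66
merge s5(35) and 66: 101
merge s1(99) and 101: 200
Huffman total = 12 + 34 + 66 + 101 + 200 = 413 bits.
Saving = 600 − 413 = 187 bits.

187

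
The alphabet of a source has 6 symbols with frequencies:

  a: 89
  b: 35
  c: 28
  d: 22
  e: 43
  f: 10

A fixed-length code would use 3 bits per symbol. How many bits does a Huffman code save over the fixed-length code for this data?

Fixed-length: 3 bits × 227 symbols = 681 bits.
Huffman merges:
f(10) + d(22) → 32
c(28) + 32 → 60
b(35) + e(43) → 78
60 + 78 → 138
a(89) + 138 → 227
Huffman total = 32 + 60 + 78 + 138 + 227 = 535 bits.
Saving = 681 − 535 = 146 bits.

146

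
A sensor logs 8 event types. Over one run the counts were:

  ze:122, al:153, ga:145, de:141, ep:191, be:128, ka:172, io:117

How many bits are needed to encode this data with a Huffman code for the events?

Greedily combine the two least-frequent nodes:
combine io(117), ze(122) → 239
combine be(128), de(141) → 269
combine ga(145), al(153) → 298
combine ka(172), ep(191) → 363
combine 239, 269 → 508
combine 298, 363 → 661
combine 508, 661 → 1169
Each symbol's bit-cost is frequency × depth; summing gives 3507 bits (equivalently 239 + 269 + 298 + 363 + 508 + 661 + 1169).

3507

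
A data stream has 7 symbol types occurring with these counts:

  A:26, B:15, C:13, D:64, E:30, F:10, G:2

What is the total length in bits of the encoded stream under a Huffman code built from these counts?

Build the Huffman tree bottom-up:
G(2) + F(10) → 12
12 + C(13) → 25
B(15) + 25 → 40
A(26) + E(30) → 56
40 + 56 → 96
D(64) + 96 → 160
Each symbol's bit-cost is frequency × depth; summing gives 389 bits (equivalently 12 + 25 + 40 + 56 + 96 + 160).

389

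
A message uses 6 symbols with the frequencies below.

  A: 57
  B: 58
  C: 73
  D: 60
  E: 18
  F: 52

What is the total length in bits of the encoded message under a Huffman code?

Build the Huffman tree bottom-up:
merge E(18) and F(52): 70
merge A(57) and B(58): 115
merge D(60) and 70: 130
merge C(73) and 115: 188
merge 130 and 188: 318
Total encoded bits = sum of merged weights = 70 + 115 + 130 + 188 + 318 = 821.

821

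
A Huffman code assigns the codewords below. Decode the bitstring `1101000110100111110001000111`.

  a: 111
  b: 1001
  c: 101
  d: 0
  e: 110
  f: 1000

Read left to right; each codeword is recognised as soon as it completes (prefix code):
  110→e | 1000→f | 110→e | 1001→b | 111→a | 1000→f | 1000→f | 111→a
Decoded message: efebaffa

efebaffa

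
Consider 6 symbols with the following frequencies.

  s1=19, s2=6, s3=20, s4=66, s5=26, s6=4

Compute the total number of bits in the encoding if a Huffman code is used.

Build the Huffman tree bottom-up:
combine s6(4), s2(6) → 10
combine 10, s1(19) → 29
combine s3(20), s5(26) → 46
combine 29, 46 → 75
combine s4(66), 75 → 141
The encoded length is the sum of every internal node's weight: 10 + 29 + 46 + 75 + 141 = 301 bits.

301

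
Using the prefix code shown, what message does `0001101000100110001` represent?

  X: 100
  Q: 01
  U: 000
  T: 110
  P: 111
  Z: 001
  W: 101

Read left to right; each codeword is recognised as soon as it completes (prefix code):
  000→U | 110→T | 100→X | 01→Q | 001→Z | 100→X | 01→Q
Decoded message: UTXQZXQ

UTXQZXQ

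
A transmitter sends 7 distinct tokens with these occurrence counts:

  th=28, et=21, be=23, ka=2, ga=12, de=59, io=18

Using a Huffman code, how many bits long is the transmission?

Merge the two smallest weights repeatedly:
combine ka(2), ga(12) → 14
combine 14, io(18) → 32
combine et(21), be(23) → 44
combine th(28), 32 → 60
combine 44, de(59) → 103
combine 60, 103 → 163
Each symbol's bit-cost is frequency × depth; summing gives 416 bits (equivalently 14 + 32 + 44 + 60 + 103 + 163).

416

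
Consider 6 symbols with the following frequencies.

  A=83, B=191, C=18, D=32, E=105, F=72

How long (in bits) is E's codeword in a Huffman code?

3

Huffman merges, smallest pair first:
combine C(18), D(32) → 50
combine 50, F(72) → 122
combine A(83), E(105) → 188
combine 122, 188 → 310
combine B(191), 310 → 501
The subtree containing E is merged 3 times, so code length = 3.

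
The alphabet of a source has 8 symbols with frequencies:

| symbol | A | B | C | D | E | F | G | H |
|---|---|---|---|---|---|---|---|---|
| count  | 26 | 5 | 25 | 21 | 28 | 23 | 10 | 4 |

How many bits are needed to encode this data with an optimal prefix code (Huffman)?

Merge the two smallest weights repeatedly:
combine H(4), B(5) → 9
combine 9, G(10) → 19
combine 19, D(21) → 40
combine F(23), C(25) → 48
combine A(26), E(28) → 54
combine 40, 48 → 88
combine 54, 88 → 142
Total encoded bits = sum of merged weights = 9 + 19 + 40 + 48 + 54 + 88 + 142 = 400.

400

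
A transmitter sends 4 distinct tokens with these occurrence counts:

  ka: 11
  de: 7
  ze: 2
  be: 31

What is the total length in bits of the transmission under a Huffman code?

80

Greedily combine the two least-frequent nodes:
combine ze(2), de(7) → 9
combine 9, ka(11) → 20
combine 20, be(31) → 51
Each symbol's bit-cost is frequency × depth; summing gives 80 bits (equivalently 9 + 20 + 51).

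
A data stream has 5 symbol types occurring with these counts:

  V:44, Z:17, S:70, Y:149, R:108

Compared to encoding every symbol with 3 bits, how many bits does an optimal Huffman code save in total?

345

Fixed-length: 3 bits × 388 symbols = 1164 bits.
Huffman merges:
merge Z(17) and V(44): 61
merge 61 and S(70): 131
merge R(108) and 131: 239
merge Y(149) and 239: 388
Huffman total = 61 + 131 + 239 + 388 = 819 bits.
Saving = 1164 − 819 = 345 bits.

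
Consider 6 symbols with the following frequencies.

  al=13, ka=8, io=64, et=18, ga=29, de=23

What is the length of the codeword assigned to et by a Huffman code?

Huffman merges, smallest pair first:
ka(8) + al(13) → 21
et(18) + 21 → 39
de(23) + ga(29) → 52
39 + 52 → 91
io(64) + 91 → 155
The subtree containing et is merged 3 times, so code length = 3.

3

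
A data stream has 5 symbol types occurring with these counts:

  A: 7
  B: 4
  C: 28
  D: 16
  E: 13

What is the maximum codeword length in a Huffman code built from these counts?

4

Merge the two lowest-weight nodes at each step:
B(4) + A(7) → 11
11 + E(13) → 24
D(16) + 24 → 40
C(28) + 40 → 68
Maximum depth reached is 4.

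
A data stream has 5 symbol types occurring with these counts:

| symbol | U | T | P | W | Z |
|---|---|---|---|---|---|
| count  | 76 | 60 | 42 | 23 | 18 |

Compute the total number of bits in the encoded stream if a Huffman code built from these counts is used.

Greedily combine the two least-frequent nodes:
merge Z(18) and W(23): 41
merge 41 and P(42): 83
merge T(60) and U(76): 136
merge 83 and 136: 219
The encoded length is the sum of every internal node's weight: 41 + 83 + 136 + 219 = 479 bits.

479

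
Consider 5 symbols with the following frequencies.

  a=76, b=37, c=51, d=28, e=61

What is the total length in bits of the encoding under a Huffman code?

571

Merge the two smallest weights repeatedly:
d(28) + b(37) → 65
c(51) + e(61) → 112
65 + a(76) → 141
112 + 141 → 253
The encoded length is the sum of every internal node's weight: 65 + 112 + 141 + 253 = 571 bits.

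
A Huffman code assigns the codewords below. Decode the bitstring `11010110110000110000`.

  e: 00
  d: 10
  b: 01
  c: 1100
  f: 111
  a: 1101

abdcece

Read left to right; each codeword is recognised as soon as it completes (prefix code):
  1101→a | 01→b | 10→d | 1100→c | 00→e | 1100→c | 00→e
Decoded message: abdcece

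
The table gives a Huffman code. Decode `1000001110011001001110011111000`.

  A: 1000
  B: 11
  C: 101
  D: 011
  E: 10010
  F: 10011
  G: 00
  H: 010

Read left to right; each codeword is recognised as soon as it completes (prefix code):
  1000→A | 00→G | 11→B | 10011→F | 00→G | 10011→F | 10011→F | 11→B | 1000→A
Decoded message: AGBFGFFBA

AGBFGFFBA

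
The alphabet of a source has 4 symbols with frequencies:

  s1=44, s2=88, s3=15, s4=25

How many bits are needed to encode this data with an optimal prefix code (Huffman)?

Merge the two smallest weights repeatedly:
combine s3(15), s4(25) → 40
combine 40, s1(44) → 84
combine 84, s2(88) → 172
Each symbol's bit-cost is frequency × depth; summing gives 296 bits (equivalently 40 + 84 + 172).

296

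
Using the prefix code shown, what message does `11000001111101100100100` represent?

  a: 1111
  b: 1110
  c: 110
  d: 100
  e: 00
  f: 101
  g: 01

ceeafddd

Read left to right; each codeword is recognised as soon as it completes (prefix code):
  110→c | 00→e | 00→e | 1111→a | 101→f | 100→d | 100→d | 100→d
Decoded message: ceeafddd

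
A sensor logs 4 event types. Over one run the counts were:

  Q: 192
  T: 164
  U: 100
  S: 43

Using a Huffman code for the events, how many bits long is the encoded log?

949

Merge the two smallest weights repeatedly:
S(43) + U(100) → 143
143 + T(164) → 307
Q(192) + 307 → 499
Each symbol's bit-cost is frequency × depth; summing gives 949 bits (equivalently 143 + 307 + 499).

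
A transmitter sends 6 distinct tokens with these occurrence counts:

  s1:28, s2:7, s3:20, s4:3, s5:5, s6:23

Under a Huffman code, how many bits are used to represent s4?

4

Build the tree from the bottom:
s4(3) + s5(5) → 8
s2(7) + 8 → 15
15 + s3(20) → 35
s6(23) + s1(28) → 51
35 + 51 → 86
s4 sits 4 levels below the root, so its codeword is 4 bits.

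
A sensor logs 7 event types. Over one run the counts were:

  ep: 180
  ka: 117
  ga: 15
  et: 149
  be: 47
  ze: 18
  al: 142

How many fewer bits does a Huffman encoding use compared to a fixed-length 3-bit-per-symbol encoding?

Fixed-length: 3 bits × 668 symbols = 2004 bits.
Huffman merges:
combine ga(15), ze(18) → 33
combine 33, be(47) → 80
combine 80, ka(117) → 197
combine al(142), et(149) → 291
combine ep(180), 197 → 377
combine 291, 377 → 668
Huffman total = 33 + 80 + 197 + 291 + 377 + 668 = 1646 bits.
Saving = 2004 − 1646 = 358 bits.

358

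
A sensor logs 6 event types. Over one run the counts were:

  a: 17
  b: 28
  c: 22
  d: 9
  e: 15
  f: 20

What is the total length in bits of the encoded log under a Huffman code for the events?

Greedily combine the two least-frequent nodes:
d(9) + e(15) → 24
a(17) + f(20) → 37
c(22) + 24 → 46
b(28) + 37 → 65
46 + 65 → 111
Each symbol's bit-cost is frequency × depth; summing gives 283 bits (equivalently 24 + 37 + 46 + 65 + 111).

283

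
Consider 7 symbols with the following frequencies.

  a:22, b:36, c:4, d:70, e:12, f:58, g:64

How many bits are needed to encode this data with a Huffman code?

Greedily combine the two least-frequent nodes:
merge c(4) and e(12): 16
merge 16 and a(22): 38
merge b(36) and 38: 74
merge f(58) and g(64): 122
merge d(70) and 74: 144
merge 122 and 144: 266
The encoded length is the sum of every internal node's weight: 16 + 38 + 74 + 122 + 144 + 266 = 660 bits.

660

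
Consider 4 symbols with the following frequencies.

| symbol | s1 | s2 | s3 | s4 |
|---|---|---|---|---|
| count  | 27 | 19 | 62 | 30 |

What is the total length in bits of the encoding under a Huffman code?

Greedily combine the two least-frequent nodes:
merge s2(19) and s1(27): 46
merge s4(30) and 46: 76
merge s3(62) and 76: 138
The encoded length is the sum of every internal node's weight: 46 + 76 + 138 = 260 bits.

260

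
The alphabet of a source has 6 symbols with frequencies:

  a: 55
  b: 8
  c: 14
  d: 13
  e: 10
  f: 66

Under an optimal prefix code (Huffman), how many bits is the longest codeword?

Merge the two lowest-weight nodes at each step:
merge b(8) and e(10): 18
merge d(13) and c(14): 27
merge 18 and 27: 45
merge 45 and a(55): 100
merge f(66) and 100: 166
Maximum depth reached is 4.

4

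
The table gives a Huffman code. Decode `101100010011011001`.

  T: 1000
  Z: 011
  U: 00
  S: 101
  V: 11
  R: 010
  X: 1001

STXSX

Read left to right; each codeword is recognised as soon as it completes (prefix code):
  101→S | 1000→T | 1001→X | 101→S | 1001→X
Decoded message: STXSX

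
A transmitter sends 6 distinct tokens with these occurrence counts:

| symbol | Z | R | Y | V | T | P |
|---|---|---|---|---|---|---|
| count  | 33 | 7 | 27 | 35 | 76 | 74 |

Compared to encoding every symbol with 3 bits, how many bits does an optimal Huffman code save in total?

151

Fixed-length: 3 bits × 252 symbols = 756 bits.
Huffman merges:
R(7) + Y(27) → 34
Z(33) + 34 → 67
V(35) + 67 → 102
P(74) + T(76) → 150
102 + 150 → 252
Huffman total = 34 + 67 + 102 + 150 + 252 = 605 bits.
Saving = 756 − 605 = 151 bits.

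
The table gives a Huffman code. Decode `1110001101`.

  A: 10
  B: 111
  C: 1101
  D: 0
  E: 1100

Read left to right; each codeword is recognised as soon as it completes (prefix code):
  111→B | 0→D | 0→D | 0→D | 1101→C
Decoded message: BDDDC

BDDDC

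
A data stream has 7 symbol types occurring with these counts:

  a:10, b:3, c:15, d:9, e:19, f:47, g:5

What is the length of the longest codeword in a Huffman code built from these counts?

5

Merge the two lowest-weight nodes at each step:
combine b(3), g(5) → 8
combine 8, d(9) → 17
combine a(10), c(15) → 25
combine 17, e(19) → 36
combine 25, 36 → 61
combine f(47), 61 → 108
Maximum depth reached is 5.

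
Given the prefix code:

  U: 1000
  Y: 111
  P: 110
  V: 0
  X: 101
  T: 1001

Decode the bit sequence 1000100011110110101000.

Read left to right; each codeword is recognised as soon as it completes (prefix code):
  1000→U | 1000→U | 111→Y | 101→X | 101→X | 0→V | 1000→U
Decoded message: UUYXXVU

UUYXXVU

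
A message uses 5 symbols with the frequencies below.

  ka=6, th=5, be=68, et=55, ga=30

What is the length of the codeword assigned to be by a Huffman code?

1

Repeatedly merge the two smallest:
merge th(5) and ka(6): 11
merge 11 and ga(30): 41
merge 41 and et(55): 96
merge be(68) and 96: 164
be sits one level below the root: a 1-bit codeword.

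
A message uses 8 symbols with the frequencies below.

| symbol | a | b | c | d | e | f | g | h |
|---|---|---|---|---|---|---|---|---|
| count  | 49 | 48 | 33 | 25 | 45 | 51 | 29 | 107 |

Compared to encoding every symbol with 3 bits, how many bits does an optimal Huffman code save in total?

Fixed-length: 3 bits × 387 symbols = 1161 bits.
Huffman merges:
d(25) + g(29) → 54
c(33) + e(45) → 78
b(48) + a(49) → 97
f(51) + 54 → 105
78 + 97 → 175
105 + h(107) → 212
175 + 212 → 387
Huffman total = 54 + 78 + 97 + 105 + 175 + 212 + 387 = 1108 bits.
Saving = 1161 − 1108 = 53 bits.

53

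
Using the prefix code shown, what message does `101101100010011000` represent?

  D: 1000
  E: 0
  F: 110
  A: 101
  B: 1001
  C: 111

Read left to right; each codeword is recognised as soon as it completes (prefix code):
  101→A | 101→A | 1000→D | 1001→B | 1000→D
Decoded message: AADBD

AADBD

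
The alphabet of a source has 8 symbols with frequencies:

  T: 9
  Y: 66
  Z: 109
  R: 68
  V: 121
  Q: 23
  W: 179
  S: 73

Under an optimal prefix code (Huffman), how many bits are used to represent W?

2

Build the tree from the bottom:
combine T(9), Q(23) → 32
combine 32, Y(66) → 98
combine R(68), S(73) → 141
combine 98, Z(109) → 207
combine V(121), 141 → 262
combine W(179), 207 → 386
combine 262, 386 → 648
W's leaf is at depth 2, giving a 2-bit codeword.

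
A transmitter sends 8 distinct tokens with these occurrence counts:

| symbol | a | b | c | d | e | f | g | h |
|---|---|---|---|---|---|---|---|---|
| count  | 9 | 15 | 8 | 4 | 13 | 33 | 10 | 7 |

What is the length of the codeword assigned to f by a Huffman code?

2

Repeatedly merge the two smallest:
combine d(4), h(7) → 11
combine c(8), a(9) → 17
combine g(10), 11 → 21
combine e(13), b(15) → 28
combine 17, 21 → 38
combine 28, f(33) → 61
combine 38, 61 → 99
f sits 2 levels below the root, so its codeword is 2 bits.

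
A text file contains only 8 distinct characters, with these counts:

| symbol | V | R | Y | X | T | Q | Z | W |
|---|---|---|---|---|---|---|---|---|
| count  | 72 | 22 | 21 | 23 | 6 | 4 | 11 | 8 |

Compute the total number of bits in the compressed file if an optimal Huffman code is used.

414

Merge the two smallest weights repeatedly:
Q(4) + T(6) → 10
W(8) + 10 → 18
Z(11) + 18 → 29
Y(21) + R(22) → 43
X(23) + 29 → 52
43 + 52 → 95
V(72) + 95 → 167
Total encoded bits = sum of merged weights = 10 + 18 + 29 + 43 + 52 + 95 + 167 = 414.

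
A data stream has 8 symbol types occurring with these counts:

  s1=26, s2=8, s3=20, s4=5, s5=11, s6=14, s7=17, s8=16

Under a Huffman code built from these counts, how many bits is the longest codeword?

Merge the two lowest-weight nodes at each step:
merge s4(5) and s2(8): 13
merge s5(11) and 13: 24
merge s6(14) and s8(16): 30
merge s7(17) and s3(20): 37
merge 24 and s1(26): 50
merge 30 and 37: 67
merge 50 and 67: 117
Maximum depth reached is 4.

4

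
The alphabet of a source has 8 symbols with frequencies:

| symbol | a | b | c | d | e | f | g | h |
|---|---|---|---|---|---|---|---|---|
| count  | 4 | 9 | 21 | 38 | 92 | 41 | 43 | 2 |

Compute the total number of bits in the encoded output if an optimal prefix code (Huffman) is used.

623

Build the Huffman tree bottom-up:
merge h(2) and a(4): 6
merge 6 and b(9): 15
merge 15 and c(21): 36
merge 36 and d(38): 74
merge f(41) and g(43): 84
merge 74 and 84: 158
merge e(92) and 158: 250
Total encoded bits = sum of merged weights = 6 + 15 + 36 + 74 + 84 + 158 + 250 = 623.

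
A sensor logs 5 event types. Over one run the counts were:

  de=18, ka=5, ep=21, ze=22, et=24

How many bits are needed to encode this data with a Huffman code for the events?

203

Greedily combine the two least-frequent nodes:
combine ka(5), de(18) → 23
combine ep(21), ze(22) → 43
combine 23, et(24) → 47
combine 43, 47 → 90
The encoded length is the sum of every internal node's weight: 23 + 43 + 47 + 90 = 203 bits.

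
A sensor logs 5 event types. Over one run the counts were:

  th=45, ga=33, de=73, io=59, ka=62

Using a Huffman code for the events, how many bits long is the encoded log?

Greedily combine the two least-frequent nodes:
combine ga(33), th(45) → 78
combine io(59), ka(62) → 121
combine de(73), 78 → 151
combine 121, 151 → 272
Total encoded bits = sum of merged weights = 78 + 121 + 151 + 272 = 622.

622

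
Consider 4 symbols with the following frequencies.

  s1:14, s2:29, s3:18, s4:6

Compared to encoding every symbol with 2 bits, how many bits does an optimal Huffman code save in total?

9

Fixed-length: 2 bits × 67 symbols = 134 bits.
Huffman merges:
merge s4(6) and s1(14): 20
merge s3(18) and 20: 38
merge s2(29) and 38: 67
Huffman total = 20 + 38 + 67 = 125 bits.
Saving = 134 − 125 = 9 bits.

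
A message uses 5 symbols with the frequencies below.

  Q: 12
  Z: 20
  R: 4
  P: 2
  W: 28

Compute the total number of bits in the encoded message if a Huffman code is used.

Build the Huffman tree bottom-up:
merge P(2) and R(4): 6
merge 6 and Q(12): 18
merge 18 and Z(20): 38
merge W(28) and 38: 66
The encoded length is the sum of every internal node's weight: 6 + 18 + 38 + 66 = 128 bits.

128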